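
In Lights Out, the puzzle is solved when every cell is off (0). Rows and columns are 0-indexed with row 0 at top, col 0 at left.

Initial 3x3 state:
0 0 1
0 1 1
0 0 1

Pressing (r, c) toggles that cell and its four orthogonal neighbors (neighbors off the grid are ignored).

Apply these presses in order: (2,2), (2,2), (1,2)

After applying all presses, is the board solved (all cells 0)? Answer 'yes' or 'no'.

After press 1 at (2,2):
0 0 1
0 1 0
0 1 0

After press 2 at (2,2):
0 0 1
0 1 1
0 0 1

After press 3 at (1,2):
0 0 0
0 0 0
0 0 0

Lights still on: 0

Answer: yes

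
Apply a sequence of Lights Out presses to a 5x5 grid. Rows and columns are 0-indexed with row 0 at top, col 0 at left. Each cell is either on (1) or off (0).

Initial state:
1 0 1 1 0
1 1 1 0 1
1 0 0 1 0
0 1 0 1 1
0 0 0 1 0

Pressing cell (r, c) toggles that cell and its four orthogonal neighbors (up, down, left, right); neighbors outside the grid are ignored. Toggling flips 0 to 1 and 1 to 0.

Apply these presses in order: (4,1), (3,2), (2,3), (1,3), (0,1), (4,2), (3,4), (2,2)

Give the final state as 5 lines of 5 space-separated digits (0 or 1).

Answer: 0 1 0 0 0
1 0 1 0 0
1 1 1 0 0
0 1 1 0 0
1 0 1 0 1

Derivation:
After press 1 at (4,1):
1 0 1 1 0
1 1 1 0 1
1 0 0 1 0
0 0 0 1 1
1 1 1 1 0

After press 2 at (3,2):
1 0 1 1 0
1 1 1 0 1
1 0 1 1 0
0 1 1 0 1
1 1 0 1 0

After press 3 at (2,3):
1 0 1 1 0
1 1 1 1 1
1 0 0 0 1
0 1 1 1 1
1 1 0 1 0

After press 4 at (1,3):
1 0 1 0 0
1 1 0 0 0
1 0 0 1 1
0 1 1 1 1
1 1 0 1 0

After press 5 at (0,1):
0 1 0 0 0
1 0 0 0 0
1 0 0 1 1
0 1 1 1 1
1 1 0 1 0

After press 6 at (4,2):
0 1 0 0 0
1 0 0 0 0
1 0 0 1 1
0 1 0 1 1
1 0 1 0 0

After press 7 at (3,4):
0 1 0 0 0
1 0 0 0 0
1 0 0 1 0
0 1 0 0 0
1 0 1 0 1

After press 8 at (2,2):
0 1 0 0 0
1 0 1 0 0
1 1 1 0 0
0 1 1 0 0
1 0 1 0 1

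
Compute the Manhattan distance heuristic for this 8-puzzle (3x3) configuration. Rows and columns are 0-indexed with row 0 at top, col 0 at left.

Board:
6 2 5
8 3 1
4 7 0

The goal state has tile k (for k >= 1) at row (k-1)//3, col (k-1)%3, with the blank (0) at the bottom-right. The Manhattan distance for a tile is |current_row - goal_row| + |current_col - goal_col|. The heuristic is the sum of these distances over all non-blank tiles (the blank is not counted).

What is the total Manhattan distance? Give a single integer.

Answer: 14

Derivation:
Tile 6: at (0,0), goal (1,2), distance |0-1|+|0-2| = 3
Tile 2: at (0,1), goal (0,1), distance |0-0|+|1-1| = 0
Tile 5: at (0,2), goal (1,1), distance |0-1|+|2-1| = 2
Tile 8: at (1,0), goal (2,1), distance |1-2|+|0-1| = 2
Tile 3: at (1,1), goal (0,2), distance |1-0|+|1-2| = 2
Tile 1: at (1,2), goal (0,0), distance |1-0|+|2-0| = 3
Tile 4: at (2,0), goal (1,0), distance |2-1|+|0-0| = 1
Tile 7: at (2,1), goal (2,0), distance |2-2|+|1-0| = 1
Sum: 3 + 0 + 2 + 2 + 2 + 3 + 1 + 1 = 14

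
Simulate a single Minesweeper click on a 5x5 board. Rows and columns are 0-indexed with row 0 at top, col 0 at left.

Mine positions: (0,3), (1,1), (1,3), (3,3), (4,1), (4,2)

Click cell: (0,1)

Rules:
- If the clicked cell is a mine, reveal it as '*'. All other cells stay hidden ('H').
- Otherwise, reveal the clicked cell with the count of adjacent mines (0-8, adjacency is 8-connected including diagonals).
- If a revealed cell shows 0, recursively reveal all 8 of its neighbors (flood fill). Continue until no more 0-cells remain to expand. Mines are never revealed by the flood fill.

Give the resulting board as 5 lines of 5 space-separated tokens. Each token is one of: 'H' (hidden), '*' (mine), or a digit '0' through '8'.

H 1 H H H
H H H H H
H H H H H
H H H H H
H H H H H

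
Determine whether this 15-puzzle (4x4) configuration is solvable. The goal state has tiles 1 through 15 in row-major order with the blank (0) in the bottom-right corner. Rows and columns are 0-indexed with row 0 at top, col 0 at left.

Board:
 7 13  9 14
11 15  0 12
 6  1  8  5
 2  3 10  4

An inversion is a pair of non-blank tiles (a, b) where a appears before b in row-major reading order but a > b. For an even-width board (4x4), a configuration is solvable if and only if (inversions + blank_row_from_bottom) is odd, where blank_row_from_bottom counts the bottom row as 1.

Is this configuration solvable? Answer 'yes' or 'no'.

Answer: yes

Derivation:
Inversions: 72
Blank is in row 1 (0-indexed from top), which is row 3 counting from the bottom (bottom = 1).
72 + 3 = 75, which is odd, so the puzzle is solvable.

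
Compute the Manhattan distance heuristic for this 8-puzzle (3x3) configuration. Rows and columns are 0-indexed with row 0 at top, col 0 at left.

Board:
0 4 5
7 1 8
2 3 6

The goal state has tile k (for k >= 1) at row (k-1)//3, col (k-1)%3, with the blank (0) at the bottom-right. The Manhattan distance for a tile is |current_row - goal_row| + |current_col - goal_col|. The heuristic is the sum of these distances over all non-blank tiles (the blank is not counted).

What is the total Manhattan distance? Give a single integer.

Tile 4: at (0,1), goal (1,0), distance |0-1|+|1-0| = 2
Tile 5: at (0,2), goal (1,1), distance |0-1|+|2-1| = 2
Tile 7: at (1,0), goal (2,0), distance |1-2|+|0-0| = 1
Tile 1: at (1,1), goal (0,0), distance |1-0|+|1-0| = 2
Tile 8: at (1,2), goal (2,1), distance |1-2|+|2-1| = 2
Tile 2: at (2,0), goal (0,1), distance |2-0|+|0-1| = 3
Tile 3: at (2,1), goal (0,2), distance |2-0|+|1-2| = 3
Tile 6: at (2,2), goal (1,2), distance |2-1|+|2-2| = 1
Sum: 2 + 2 + 1 + 2 + 2 + 3 + 3 + 1 = 16

Answer: 16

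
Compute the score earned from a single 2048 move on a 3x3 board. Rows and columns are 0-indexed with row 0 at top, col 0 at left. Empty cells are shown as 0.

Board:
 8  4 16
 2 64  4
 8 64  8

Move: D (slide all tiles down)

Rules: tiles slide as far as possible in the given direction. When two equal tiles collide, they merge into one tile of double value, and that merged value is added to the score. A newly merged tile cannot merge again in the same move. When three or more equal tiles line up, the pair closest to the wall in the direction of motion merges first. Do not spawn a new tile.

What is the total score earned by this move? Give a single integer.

Answer: 128

Derivation:
Slide down:
col 0: [8, 2, 8] -> [8, 2, 8]  score +0 (running 0)
col 1: [4, 64, 64] -> [0, 4, 128]  score +128 (running 128)
col 2: [16, 4, 8] -> [16, 4, 8]  score +0 (running 128)
Board after move:
  8   0  16
  2   4   4
  8 128   8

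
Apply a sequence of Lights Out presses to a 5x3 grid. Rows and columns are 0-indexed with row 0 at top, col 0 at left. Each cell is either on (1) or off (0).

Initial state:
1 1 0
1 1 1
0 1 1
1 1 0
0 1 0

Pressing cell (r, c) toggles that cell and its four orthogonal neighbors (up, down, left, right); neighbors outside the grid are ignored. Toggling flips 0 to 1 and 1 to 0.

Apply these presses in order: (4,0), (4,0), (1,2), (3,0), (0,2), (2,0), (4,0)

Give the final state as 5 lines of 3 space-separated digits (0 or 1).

Answer: 1 0 0
0 0 1
0 0 0
0 0 0
0 0 0

Derivation:
After press 1 at (4,0):
1 1 0
1 1 1
0 1 1
0 1 0
1 0 0

After press 2 at (4,0):
1 1 0
1 1 1
0 1 1
1 1 0
0 1 0

After press 3 at (1,2):
1 1 1
1 0 0
0 1 0
1 1 0
0 1 0

After press 4 at (3,0):
1 1 1
1 0 0
1 1 0
0 0 0
1 1 0

After press 5 at (0,2):
1 0 0
1 0 1
1 1 0
0 0 0
1 1 0

After press 6 at (2,0):
1 0 0
0 0 1
0 0 0
1 0 0
1 1 0

After press 7 at (4,0):
1 0 0
0 0 1
0 0 0
0 0 0
0 0 0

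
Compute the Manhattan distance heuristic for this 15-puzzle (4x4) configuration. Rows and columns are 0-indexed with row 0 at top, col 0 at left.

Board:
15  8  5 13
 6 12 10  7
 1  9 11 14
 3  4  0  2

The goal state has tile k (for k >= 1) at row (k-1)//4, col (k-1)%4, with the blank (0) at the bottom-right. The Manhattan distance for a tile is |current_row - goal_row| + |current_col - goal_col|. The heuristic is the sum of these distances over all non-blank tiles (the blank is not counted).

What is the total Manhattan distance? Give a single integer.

Answer: 45

Derivation:
Tile 15: at (0,0), goal (3,2), distance |0-3|+|0-2| = 5
Tile 8: at (0,1), goal (1,3), distance |0-1|+|1-3| = 3
Tile 5: at (0,2), goal (1,0), distance |0-1|+|2-0| = 3
Tile 13: at (0,3), goal (3,0), distance |0-3|+|3-0| = 6
Tile 6: at (1,0), goal (1,1), distance |1-1|+|0-1| = 1
Tile 12: at (1,1), goal (2,3), distance |1-2|+|1-3| = 3
Tile 10: at (1,2), goal (2,1), distance |1-2|+|2-1| = 2
Tile 7: at (1,3), goal (1,2), distance |1-1|+|3-2| = 1
Tile 1: at (2,0), goal (0,0), distance |2-0|+|0-0| = 2
Tile 9: at (2,1), goal (2,0), distance |2-2|+|1-0| = 1
Tile 11: at (2,2), goal (2,2), distance |2-2|+|2-2| = 0
Tile 14: at (2,3), goal (3,1), distance |2-3|+|3-1| = 3
Tile 3: at (3,0), goal (0,2), distance |3-0|+|0-2| = 5
Tile 4: at (3,1), goal (0,3), distance |3-0|+|1-3| = 5
Tile 2: at (3,3), goal (0,1), distance |3-0|+|3-1| = 5
Sum: 5 + 3 + 3 + 6 + 1 + 3 + 2 + 1 + 2 + 1 + 0 + 3 + 5 + 5 + 5 = 45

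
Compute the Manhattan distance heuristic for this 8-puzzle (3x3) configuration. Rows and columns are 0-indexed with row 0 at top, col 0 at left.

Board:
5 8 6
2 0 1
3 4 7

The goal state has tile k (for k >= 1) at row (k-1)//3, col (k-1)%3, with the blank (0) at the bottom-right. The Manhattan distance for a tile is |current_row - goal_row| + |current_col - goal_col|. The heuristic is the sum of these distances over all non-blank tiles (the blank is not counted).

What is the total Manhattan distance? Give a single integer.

Tile 5: (0,0)->(1,1) = 2
Tile 8: (0,1)->(2,1) = 2
Tile 6: (0,2)->(1,2) = 1
Tile 2: (1,0)->(0,1) = 2
Tile 1: (1,2)->(0,0) = 3
Tile 3: (2,0)->(0,2) = 4
Tile 4: (2,1)->(1,0) = 2
Tile 7: (2,2)->(2,0) = 2
Sum: 2 + 2 + 1 + 2 + 3 + 4 + 2 + 2 = 18

Answer: 18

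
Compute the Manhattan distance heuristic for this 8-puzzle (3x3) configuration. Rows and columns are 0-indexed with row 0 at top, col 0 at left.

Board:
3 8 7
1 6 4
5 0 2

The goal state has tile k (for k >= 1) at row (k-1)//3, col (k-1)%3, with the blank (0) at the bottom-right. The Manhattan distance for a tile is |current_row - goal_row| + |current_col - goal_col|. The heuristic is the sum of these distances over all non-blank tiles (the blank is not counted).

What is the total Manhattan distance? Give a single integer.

Tile 3: (0,0)->(0,2) = 2
Tile 8: (0,1)->(2,1) = 2
Tile 7: (0,2)->(2,0) = 4
Tile 1: (1,0)->(0,0) = 1
Tile 6: (1,1)->(1,2) = 1
Tile 4: (1,2)->(1,0) = 2
Tile 5: (2,0)->(1,1) = 2
Tile 2: (2,2)->(0,1) = 3
Sum: 2 + 2 + 4 + 1 + 1 + 2 + 2 + 3 = 17

Answer: 17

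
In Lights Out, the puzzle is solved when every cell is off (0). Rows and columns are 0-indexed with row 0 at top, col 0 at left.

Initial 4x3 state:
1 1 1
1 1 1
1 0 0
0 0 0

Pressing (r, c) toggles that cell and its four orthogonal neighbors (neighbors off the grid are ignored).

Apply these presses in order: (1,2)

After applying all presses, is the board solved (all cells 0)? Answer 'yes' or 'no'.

After press 1 at (1,2):
1 1 0
1 0 0
1 0 1
0 0 0

Lights still on: 5

Answer: no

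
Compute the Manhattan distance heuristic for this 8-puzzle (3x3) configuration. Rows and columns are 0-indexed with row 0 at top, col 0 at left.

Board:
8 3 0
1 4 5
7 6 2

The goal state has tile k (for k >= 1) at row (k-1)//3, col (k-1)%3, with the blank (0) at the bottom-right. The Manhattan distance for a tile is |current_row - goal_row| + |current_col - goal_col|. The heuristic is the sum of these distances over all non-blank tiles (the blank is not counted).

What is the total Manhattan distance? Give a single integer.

Tile 8: at (0,0), goal (2,1), distance |0-2|+|0-1| = 3
Tile 3: at (0,1), goal (0,2), distance |0-0|+|1-2| = 1
Tile 1: at (1,0), goal (0,0), distance |1-0|+|0-0| = 1
Tile 4: at (1,1), goal (1,0), distance |1-1|+|1-0| = 1
Tile 5: at (1,2), goal (1,1), distance |1-1|+|2-1| = 1
Tile 7: at (2,0), goal (2,0), distance |2-2|+|0-0| = 0
Tile 6: at (2,1), goal (1,2), distance |2-1|+|1-2| = 2
Tile 2: at (2,2), goal (0,1), distance |2-0|+|2-1| = 3
Sum: 3 + 1 + 1 + 1 + 1 + 0 + 2 + 3 = 12

Answer: 12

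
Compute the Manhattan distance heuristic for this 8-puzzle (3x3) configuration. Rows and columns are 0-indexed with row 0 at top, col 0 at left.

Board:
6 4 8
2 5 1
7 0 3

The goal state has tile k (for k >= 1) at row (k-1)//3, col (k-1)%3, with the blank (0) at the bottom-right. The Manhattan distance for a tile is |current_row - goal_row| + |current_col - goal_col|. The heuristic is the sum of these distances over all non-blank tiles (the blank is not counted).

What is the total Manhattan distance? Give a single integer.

Answer: 15

Derivation:
Tile 6: at (0,0), goal (1,2), distance |0-1|+|0-2| = 3
Tile 4: at (0,1), goal (1,0), distance |0-1|+|1-0| = 2
Tile 8: at (0,2), goal (2,1), distance |0-2|+|2-1| = 3
Tile 2: at (1,0), goal (0,1), distance |1-0|+|0-1| = 2
Tile 5: at (1,1), goal (1,1), distance |1-1|+|1-1| = 0
Tile 1: at (1,2), goal (0,0), distance |1-0|+|2-0| = 3
Tile 7: at (2,0), goal (2,0), distance |2-2|+|0-0| = 0
Tile 3: at (2,2), goal (0,2), distance |2-0|+|2-2| = 2
Sum: 3 + 2 + 3 + 2 + 0 + 3 + 0 + 2 = 15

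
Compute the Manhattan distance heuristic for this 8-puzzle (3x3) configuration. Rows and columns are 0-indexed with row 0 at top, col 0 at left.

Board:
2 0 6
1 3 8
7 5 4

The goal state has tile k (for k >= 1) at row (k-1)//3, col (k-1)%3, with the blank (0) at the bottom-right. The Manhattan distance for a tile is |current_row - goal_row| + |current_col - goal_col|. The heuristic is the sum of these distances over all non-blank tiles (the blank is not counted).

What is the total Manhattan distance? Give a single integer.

Answer: 11

Derivation:
Tile 2: (0,0)->(0,1) = 1
Tile 6: (0,2)->(1,2) = 1
Tile 1: (1,0)->(0,0) = 1
Tile 3: (1,1)->(0,2) = 2
Tile 8: (1,2)->(2,1) = 2
Tile 7: (2,0)->(2,0) = 0
Tile 5: (2,1)->(1,1) = 1
Tile 4: (2,2)->(1,0) = 3
Sum: 1 + 1 + 1 + 2 + 2 + 0 + 1 + 3 = 11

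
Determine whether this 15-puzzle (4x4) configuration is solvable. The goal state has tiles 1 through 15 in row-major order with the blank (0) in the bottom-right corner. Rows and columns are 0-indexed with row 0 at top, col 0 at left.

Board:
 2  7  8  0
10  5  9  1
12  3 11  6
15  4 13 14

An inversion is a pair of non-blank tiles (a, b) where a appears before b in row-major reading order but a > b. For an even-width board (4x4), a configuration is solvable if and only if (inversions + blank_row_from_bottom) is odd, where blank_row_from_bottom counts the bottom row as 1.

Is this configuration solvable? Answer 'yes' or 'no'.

Answer: no

Derivation:
Inversions: 34
Blank is in row 0 (0-indexed from top), which is row 4 counting from the bottom (bottom = 1).
34 + 4 = 38, which is even, so the puzzle is not solvable.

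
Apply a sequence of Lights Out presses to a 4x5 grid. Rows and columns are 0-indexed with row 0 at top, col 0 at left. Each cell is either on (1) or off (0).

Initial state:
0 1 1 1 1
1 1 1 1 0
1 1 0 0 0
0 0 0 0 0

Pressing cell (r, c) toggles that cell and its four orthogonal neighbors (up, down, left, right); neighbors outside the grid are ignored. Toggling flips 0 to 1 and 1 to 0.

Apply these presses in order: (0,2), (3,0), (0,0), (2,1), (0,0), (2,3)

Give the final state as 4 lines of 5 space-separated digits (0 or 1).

After press 1 at (0,2):
0 0 0 0 1
1 1 0 1 0
1 1 0 0 0
0 0 0 0 0

After press 2 at (3,0):
0 0 0 0 1
1 1 0 1 0
0 1 0 0 0
1 1 0 0 0

After press 3 at (0,0):
1 1 0 0 1
0 1 0 1 0
0 1 0 0 0
1 1 0 0 0

After press 4 at (2,1):
1 1 0 0 1
0 0 0 1 0
1 0 1 0 0
1 0 0 0 0

After press 5 at (0,0):
0 0 0 0 1
1 0 0 1 0
1 0 1 0 0
1 0 0 0 0

After press 6 at (2,3):
0 0 0 0 1
1 0 0 0 0
1 0 0 1 1
1 0 0 1 0

Answer: 0 0 0 0 1
1 0 0 0 0
1 0 0 1 1
1 0 0 1 0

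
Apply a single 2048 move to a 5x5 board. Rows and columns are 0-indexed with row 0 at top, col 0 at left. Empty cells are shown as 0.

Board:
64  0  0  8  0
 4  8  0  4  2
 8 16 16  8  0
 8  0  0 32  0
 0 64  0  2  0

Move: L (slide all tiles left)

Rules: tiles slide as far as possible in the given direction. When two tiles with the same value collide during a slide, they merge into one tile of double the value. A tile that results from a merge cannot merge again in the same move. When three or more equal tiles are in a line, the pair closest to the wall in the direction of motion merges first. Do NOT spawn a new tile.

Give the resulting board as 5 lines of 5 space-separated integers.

Answer: 64  8  0  0  0
 4  8  4  2  0
 8 32  8  0  0
 8 32  0  0  0
64  2  0  0  0

Derivation:
Slide left:
row 0: [64, 0, 0, 8, 0] -> [64, 8, 0, 0, 0]
row 1: [4, 8, 0, 4, 2] -> [4, 8, 4, 2, 0]
row 2: [8, 16, 16, 8, 0] -> [8, 32, 8, 0, 0]
row 3: [8, 0, 0, 32, 0] -> [8, 32, 0, 0, 0]
row 4: [0, 64, 0, 2, 0] -> [64, 2, 0, 0, 0]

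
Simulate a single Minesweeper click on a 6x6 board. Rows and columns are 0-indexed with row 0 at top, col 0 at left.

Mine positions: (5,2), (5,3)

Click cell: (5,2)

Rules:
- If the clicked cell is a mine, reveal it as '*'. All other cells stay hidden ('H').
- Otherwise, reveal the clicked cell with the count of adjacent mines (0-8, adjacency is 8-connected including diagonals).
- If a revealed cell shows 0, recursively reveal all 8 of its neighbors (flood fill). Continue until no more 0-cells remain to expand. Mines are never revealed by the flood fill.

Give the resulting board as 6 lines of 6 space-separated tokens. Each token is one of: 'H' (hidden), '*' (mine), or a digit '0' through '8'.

H H H H H H
H H H H H H
H H H H H H
H H H H H H
H H H H H H
H H * H H H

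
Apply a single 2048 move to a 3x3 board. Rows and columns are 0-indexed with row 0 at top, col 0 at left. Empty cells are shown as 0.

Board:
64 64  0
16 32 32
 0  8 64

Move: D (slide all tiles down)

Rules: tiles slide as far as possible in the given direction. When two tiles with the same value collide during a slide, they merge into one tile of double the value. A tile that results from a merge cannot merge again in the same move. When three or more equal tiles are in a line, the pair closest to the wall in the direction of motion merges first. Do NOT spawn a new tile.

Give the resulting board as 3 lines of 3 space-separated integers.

Slide down:
col 0: [64, 16, 0] -> [0, 64, 16]
col 1: [64, 32, 8] -> [64, 32, 8]
col 2: [0, 32, 64] -> [0, 32, 64]

Answer:  0 64  0
64 32 32
16  8 64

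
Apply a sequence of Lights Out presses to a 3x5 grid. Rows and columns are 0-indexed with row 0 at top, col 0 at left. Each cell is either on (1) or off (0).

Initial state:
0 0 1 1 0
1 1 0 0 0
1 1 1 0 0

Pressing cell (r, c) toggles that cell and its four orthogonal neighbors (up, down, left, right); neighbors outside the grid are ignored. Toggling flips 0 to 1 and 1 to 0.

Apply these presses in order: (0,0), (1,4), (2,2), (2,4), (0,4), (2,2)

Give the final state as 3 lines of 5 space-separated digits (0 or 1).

After press 1 at (0,0):
1 1 1 1 0
0 1 0 0 0
1 1 1 0 0

After press 2 at (1,4):
1 1 1 1 1
0 1 0 1 1
1 1 1 0 1

After press 3 at (2,2):
1 1 1 1 1
0 1 1 1 1
1 0 0 1 1

After press 4 at (2,4):
1 1 1 1 1
0 1 1 1 0
1 0 0 0 0

After press 5 at (0,4):
1 1 1 0 0
0 1 1 1 1
1 0 0 0 0

After press 6 at (2,2):
1 1 1 0 0
0 1 0 1 1
1 1 1 1 0

Answer: 1 1 1 0 0
0 1 0 1 1
1 1 1 1 0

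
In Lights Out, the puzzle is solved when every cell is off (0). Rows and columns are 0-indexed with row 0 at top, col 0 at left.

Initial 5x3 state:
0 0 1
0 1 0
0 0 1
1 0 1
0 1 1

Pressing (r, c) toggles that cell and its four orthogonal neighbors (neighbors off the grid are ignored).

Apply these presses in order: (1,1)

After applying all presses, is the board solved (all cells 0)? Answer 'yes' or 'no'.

Answer: no

Derivation:
After press 1 at (1,1):
0 1 1
1 0 1
0 1 1
1 0 1
0 1 1

Lights still on: 10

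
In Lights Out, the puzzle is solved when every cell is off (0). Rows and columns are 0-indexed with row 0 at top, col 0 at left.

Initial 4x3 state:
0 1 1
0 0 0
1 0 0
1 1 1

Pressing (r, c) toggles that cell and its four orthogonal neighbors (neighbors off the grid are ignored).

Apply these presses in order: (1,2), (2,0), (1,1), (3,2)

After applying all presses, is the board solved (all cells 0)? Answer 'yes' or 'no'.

After press 1 at (1,2):
0 1 0
0 1 1
1 0 1
1 1 1

After press 2 at (2,0):
0 1 0
1 1 1
0 1 1
0 1 1

After press 3 at (1,1):
0 0 0
0 0 0
0 0 1
0 1 1

After press 4 at (3,2):
0 0 0
0 0 0
0 0 0
0 0 0

Lights still on: 0

Answer: yes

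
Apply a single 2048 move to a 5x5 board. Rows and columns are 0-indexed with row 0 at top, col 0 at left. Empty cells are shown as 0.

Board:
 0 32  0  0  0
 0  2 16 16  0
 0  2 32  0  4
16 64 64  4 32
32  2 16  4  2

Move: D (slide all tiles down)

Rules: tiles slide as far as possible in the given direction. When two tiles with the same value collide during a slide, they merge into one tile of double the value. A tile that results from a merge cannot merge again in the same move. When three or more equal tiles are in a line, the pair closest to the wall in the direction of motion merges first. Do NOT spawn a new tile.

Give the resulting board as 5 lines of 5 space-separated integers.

Answer:  0  0  0  0  0
 0 32 16  0  0
 0  4 32  0  4
16 64 64 16 32
32  2 16  8  2

Derivation:
Slide down:
col 0: [0, 0, 0, 16, 32] -> [0, 0, 0, 16, 32]
col 1: [32, 2, 2, 64, 2] -> [0, 32, 4, 64, 2]
col 2: [0, 16, 32, 64, 16] -> [0, 16, 32, 64, 16]
col 3: [0, 16, 0, 4, 4] -> [0, 0, 0, 16, 8]
col 4: [0, 0, 4, 32, 2] -> [0, 0, 4, 32, 2]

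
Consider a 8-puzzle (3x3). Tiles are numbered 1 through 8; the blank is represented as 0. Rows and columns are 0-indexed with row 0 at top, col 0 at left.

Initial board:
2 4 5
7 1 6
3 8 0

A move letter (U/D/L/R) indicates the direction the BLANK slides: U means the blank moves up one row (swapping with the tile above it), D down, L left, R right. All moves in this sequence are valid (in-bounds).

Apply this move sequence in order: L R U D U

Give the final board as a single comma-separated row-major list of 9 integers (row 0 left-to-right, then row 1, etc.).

Answer: 2, 4, 5, 7, 1, 0, 3, 8, 6

Derivation:
After move 1 (L):
2 4 5
7 1 6
3 0 8

After move 2 (R):
2 4 5
7 1 6
3 8 0

After move 3 (U):
2 4 5
7 1 0
3 8 6

After move 4 (D):
2 4 5
7 1 6
3 8 0

After move 5 (U):
2 4 5
7 1 0
3 8 6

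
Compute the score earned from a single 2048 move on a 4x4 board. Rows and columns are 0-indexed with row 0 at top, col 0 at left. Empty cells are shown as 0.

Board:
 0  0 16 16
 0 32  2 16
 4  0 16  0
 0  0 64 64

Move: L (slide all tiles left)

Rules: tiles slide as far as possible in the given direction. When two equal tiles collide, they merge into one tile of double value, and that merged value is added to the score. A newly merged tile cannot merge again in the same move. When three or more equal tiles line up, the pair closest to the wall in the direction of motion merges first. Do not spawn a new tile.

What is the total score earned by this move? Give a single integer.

Slide left:
row 0: [0, 0, 16, 16] -> [32, 0, 0, 0]  score +32 (running 32)
row 1: [0, 32, 2, 16] -> [32, 2, 16, 0]  score +0 (running 32)
row 2: [4, 0, 16, 0] -> [4, 16, 0, 0]  score +0 (running 32)
row 3: [0, 0, 64, 64] -> [128, 0, 0, 0]  score +128 (running 160)
Board after move:
 32   0   0   0
 32   2  16   0
  4  16   0   0
128   0   0   0

Answer: 160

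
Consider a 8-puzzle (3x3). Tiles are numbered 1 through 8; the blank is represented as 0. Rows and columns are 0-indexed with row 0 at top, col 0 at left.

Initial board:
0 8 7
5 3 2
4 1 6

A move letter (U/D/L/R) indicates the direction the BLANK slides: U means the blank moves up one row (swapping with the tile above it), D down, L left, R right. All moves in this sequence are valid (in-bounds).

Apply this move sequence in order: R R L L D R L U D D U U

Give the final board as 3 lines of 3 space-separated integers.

Answer: 0 8 7
5 3 2
4 1 6

Derivation:
After move 1 (R):
8 0 7
5 3 2
4 1 6

After move 2 (R):
8 7 0
5 3 2
4 1 6

After move 3 (L):
8 0 7
5 3 2
4 1 6

After move 4 (L):
0 8 7
5 3 2
4 1 6

After move 5 (D):
5 8 7
0 3 2
4 1 6

After move 6 (R):
5 8 7
3 0 2
4 1 6

After move 7 (L):
5 8 7
0 3 2
4 1 6

After move 8 (U):
0 8 7
5 3 2
4 1 6

After move 9 (D):
5 8 7
0 3 2
4 1 6

After move 10 (D):
5 8 7
4 3 2
0 1 6

After move 11 (U):
5 8 7
0 3 2
4 1 6

After move 12 (U):
0 8 7
5 3 2
4 1 6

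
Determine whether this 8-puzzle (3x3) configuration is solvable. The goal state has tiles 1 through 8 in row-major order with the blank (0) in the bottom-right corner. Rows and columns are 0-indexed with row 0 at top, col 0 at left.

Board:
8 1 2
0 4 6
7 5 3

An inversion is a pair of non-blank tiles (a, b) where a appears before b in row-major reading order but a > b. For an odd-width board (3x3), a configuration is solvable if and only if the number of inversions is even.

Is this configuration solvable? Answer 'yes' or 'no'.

Answer: no

Derivation:
Inversions (pairs i<j in row-major order where tile[i] > tile[j] > 0): 13
13 is odd, so the puzzle is not solvable.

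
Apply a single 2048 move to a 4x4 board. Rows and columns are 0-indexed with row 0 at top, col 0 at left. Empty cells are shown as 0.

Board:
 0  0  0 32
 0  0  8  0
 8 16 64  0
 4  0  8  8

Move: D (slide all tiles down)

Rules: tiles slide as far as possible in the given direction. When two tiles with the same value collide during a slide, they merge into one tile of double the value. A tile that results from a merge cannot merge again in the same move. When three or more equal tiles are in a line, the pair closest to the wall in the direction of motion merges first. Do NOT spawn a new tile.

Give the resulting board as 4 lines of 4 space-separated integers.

Slide down:
col 0: [0, 0, 8, 4] -> [0, 0, 8, 4]
col 1: [0, 0, 16, 0] -> [0, 0, 0, 16]
col 2: [0, 8, 64, 8] -> [0, 8, 64, 8]
col 3: [32, 0, 0, 8] -> [0, 0, 32, 8]

Answer:  0  0  0  0
 0  0  8  0
 8  0 64 32
 4 16  8  8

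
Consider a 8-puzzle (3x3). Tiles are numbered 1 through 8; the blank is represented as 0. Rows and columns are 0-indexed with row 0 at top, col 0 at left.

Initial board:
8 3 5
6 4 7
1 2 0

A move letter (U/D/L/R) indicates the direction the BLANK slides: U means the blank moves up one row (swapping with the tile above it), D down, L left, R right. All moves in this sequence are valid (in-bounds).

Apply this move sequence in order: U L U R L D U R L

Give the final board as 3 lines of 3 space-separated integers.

After move 1 (U):
8 3 5
6 4 0
1 2 7

After move 2 (L):
8 3 5
6 0 4
1 2 7

After move 3 (U):
8 0 5
6 3 4
1 2 7

After move 4 (R):
8 5 0
6 3 4
1 2 7

After move 5 (L):
8 0 5
6 3 4
1 2 7

After move 6 (D):
8 3 5
6 0 4
1 2 7

After move 7 (U):
8 0 5
6 3 4
1 2 7

After move 8 (R):
8 5 0
6 3 4
1 2 7

After move 9 (L):
8 0 5
6 3 4
1 2 7

Answer: 8 0 5
6 3 4
1 2 7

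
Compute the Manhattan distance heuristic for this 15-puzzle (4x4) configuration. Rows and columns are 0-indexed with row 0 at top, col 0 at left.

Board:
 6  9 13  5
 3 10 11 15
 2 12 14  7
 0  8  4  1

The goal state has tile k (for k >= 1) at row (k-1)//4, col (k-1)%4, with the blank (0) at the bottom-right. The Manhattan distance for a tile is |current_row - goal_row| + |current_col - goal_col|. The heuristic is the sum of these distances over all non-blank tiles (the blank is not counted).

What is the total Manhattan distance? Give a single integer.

Answer: 45

Derivation:
Tile 6: at (0,0), goal (1,1), distance |0-1|+|0-1| = 2
Tile 9: at (0,1), goal (2,0), distance |0-2|+|1-0| = 3
Tile 13: at (0,2), goal (3,0), distance |0-3|+|2-0| = 5
Tile 5: at (0,3), goal (1,0), distance |0-1|+|3-0| = 4
Tile 3: at (1,0), goal (0,2), distance |1-0|+|0-2| = 3
Tile 10: at (1,1), goal (2,1), distance |1-2|+|1-1| = 1
Tile 11: at (1,2), goal (2,2), distance |1-2|+|2-2| = 1
Tile 15: at (1,3), goal (3,2), distance |1-3|+|3-2| = 3
Tile 2: at (2,0), goal (0,1), distance |2-0|+|0-1| = 3
Tile 12: at (2,1), goal (2,3), distance |2-2|+|1-3| = 2
Tile 14: at (2,2), goal (3,1), distance |2-3|+|2-1| = 2
Tile 7: at (2,3), goal (1,2), distance |2-1|+|3-2| = 2
Tile 8: at (3,1), goal (1,3), distance |3-1|+|1-3| = 4
Tile 4: at (3,2), goal (0,3), distance |3-0|+|2-3| = 4
Tile 1: at (3,3), goal (0,0), distance |3-0|+|3-0| = 6
Sum: 2 + 3 + 5 + 4 + 3 + 1 + 1 + 3 + 3 + 2 + 2 + 2 + 4 + 4 + 6 = 45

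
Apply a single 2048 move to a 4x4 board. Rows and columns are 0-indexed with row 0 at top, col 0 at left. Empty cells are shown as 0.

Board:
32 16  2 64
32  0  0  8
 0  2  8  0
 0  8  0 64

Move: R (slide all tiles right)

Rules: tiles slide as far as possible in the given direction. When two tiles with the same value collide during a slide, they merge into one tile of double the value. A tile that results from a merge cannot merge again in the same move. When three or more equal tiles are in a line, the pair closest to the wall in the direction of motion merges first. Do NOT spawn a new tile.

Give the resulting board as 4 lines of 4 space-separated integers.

Slide right:
row 0: [32, 16, 2, 64] -> [32, 16, 2, 64]
row 1: [32, 0, 0, 8] -> [0, 0, 32, 8]
row 2: [0, 2, 8, 0] -> [0, 0, 2, 8]
row 3: [0, 8, 0, 64] -> [0, 0, 8, 64]

Answer: 32 16  2 64
 0  0 32  8
 0  0  2  8
 0  0  8 64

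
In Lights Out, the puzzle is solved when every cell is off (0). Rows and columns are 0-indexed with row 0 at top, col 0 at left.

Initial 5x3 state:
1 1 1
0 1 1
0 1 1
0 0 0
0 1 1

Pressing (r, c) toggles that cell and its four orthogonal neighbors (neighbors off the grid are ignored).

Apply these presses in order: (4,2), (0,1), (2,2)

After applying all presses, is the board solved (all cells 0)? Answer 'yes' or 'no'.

Answer: yes

Derivation:
After press 1 at (4,2):
1 1 1
0 1 1
0 1 1
0 0 1
0 0 0

After press 2 at (0,1):
0 0 0
0 0 1
0 1 1
0 0 1
0 0 0

After press 3 at (2,2):
0 0 0
0 0 0
0 0 0
0 0 0
0 0 0

Lights still on: 0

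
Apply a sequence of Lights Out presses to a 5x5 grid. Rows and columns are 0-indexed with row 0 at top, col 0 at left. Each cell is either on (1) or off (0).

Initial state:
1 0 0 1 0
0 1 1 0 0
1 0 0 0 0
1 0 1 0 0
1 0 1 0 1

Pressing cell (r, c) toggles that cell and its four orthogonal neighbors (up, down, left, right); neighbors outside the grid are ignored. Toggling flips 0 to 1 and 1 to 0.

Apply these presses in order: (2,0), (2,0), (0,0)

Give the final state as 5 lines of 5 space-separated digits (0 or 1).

Answer: 0 1 0 1 0
1 1 1 0 0
1 0 0 0 0
1 0 1 0 0
1 0 1 0 1

Derivation:
After press 1 at (2,0):
1 0 0 1 0
1 1 1 0 0
0 1 0 0 0
0 0 1 0 0
1 0 1 0 1

After press 2 at (2,0):
1 0 0 1 0
0 1 1 0 0
1 0 0 0 0
1 0 1 0 0
1 0 1 0 1

After press 3 at (0,0):
0 1 0 1 0
1 1 1 0 0
1 0 0 0 0
1 0 1 0 0
1 0 1 0 1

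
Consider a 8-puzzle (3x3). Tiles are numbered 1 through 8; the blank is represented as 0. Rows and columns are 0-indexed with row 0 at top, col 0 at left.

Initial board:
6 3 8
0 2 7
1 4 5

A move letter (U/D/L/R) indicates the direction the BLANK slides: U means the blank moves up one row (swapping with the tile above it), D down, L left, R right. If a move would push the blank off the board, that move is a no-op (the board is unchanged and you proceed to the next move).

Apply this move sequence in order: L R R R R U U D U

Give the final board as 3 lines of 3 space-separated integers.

Answer: 6 3 0
2 7 8
1 4 5

Derivation:
After move 1 (L):
6 3 8
0 2 7
1 4 5

After move 2 (R):
6 3 8
2 0 7
1 4 5

After move 3 (R):
6 3 8
2 7 0
1 4 5

After move 4 (R):
6 3 8
2 7 0
1 4 5

After move 5 (R):
6 3 8
2 7 0
1 4 5

After move 6 (U):
6 3 0
2 7 8
1 4 5

After move 7 (U):
6 3 0
2 7 8
1 4 5

After move 8 (D):
6 3 8
2 7 0
1 4 5

After move 9 (U):
6 3 0
2 7 8
1 4 5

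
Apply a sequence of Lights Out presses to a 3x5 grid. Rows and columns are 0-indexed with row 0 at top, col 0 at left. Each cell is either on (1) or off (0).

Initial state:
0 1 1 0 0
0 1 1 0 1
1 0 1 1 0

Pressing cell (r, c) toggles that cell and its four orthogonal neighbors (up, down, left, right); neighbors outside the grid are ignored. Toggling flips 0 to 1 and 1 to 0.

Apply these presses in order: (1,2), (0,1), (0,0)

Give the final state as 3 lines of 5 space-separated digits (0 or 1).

Answer: 0 1 1 0 0
1 1 0 1 1
1 0 0 1 0

Derivation:
After press 1 at (1,2):
0 1 0 0 0
0 0 0 1 1
1 0 0 1 0

After press 2 at (0,1):
1 0 1 0 0
0 1 0 1 1
1 0 0 1 0

After press 3 at (0,0):
0 1 1 0 0
1 1 0 1 1
1 0 0 1 0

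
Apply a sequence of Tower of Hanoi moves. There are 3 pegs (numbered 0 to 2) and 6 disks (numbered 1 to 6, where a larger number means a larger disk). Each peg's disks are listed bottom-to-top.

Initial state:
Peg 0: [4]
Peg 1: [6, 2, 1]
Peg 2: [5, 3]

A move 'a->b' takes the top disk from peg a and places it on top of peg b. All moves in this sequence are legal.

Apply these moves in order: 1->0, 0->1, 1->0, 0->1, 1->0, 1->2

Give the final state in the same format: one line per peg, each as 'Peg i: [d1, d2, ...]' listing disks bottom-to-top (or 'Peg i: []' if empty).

After move 1 (1->0):
Peg 0: [4, 1]
Peg 1: [6, 2]
Peg 2: [5, 3]

After move 2 (0->1):
Peg 0: [4]
Peg 1: [6, 2, 1]
Peg 2: [5, 3]

After move 3 (1->0):
Peg 0: [4, 1]
Peg 1: [6, 2]
Peg 2: [5, 3]

After move 4 (0->1):
Peg 0: [4]
Peg 1: [6, 2, 1]
Peg 2: [5, 3]

After move 5 (1->0):
Peg 0: [4, 1]
Peg 1: [6, 2]
Peg 2: [5, 3]

After move 6 (1->2):
Peg 0: [4, 1]
Peg 1: [6]
Peg 2: [5, 3, 2]

Answer: Peg 0: [4, 1]
Peg 1: [6]
Peg 2: [5, 3, 2]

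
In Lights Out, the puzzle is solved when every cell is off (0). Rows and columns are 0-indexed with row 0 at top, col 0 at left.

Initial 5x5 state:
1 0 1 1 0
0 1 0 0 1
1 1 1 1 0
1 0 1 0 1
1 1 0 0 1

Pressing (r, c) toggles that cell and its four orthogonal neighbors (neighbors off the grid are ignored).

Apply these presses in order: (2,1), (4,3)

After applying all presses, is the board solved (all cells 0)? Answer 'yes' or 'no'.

After press 1 at (2,1):
1 0 1 1 0
0 0 0 0 1
0 0 0 1 0
1 1 1 0 1
1 1 0 0 1

After press 2 at (4,3):
1 0 1 1 0
0 0 0 0 1
0 0 0 1 0
1 1 1 1 1
1 1 1 1 0

Lights still on: 14

Answer: no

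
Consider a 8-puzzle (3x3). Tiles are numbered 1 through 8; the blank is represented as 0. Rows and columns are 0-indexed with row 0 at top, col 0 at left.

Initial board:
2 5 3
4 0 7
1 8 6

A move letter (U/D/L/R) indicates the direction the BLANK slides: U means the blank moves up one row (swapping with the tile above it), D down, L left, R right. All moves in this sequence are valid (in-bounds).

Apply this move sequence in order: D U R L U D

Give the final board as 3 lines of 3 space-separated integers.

After move 1 (D):
2 5 3
4 8 7
1 0 6

After move 2 (U):
2 5 3
4 0 7
1 8 6

After move 3 (R):
2 5 3
4 7 0
1 8 6

After move 4 (L):
2 5 3
4 0 7
1 8 6

After move 5 (U):
2 0 3
4 5 7
1 8 6

After move 6 (D):
2 5 3
4 0 7
1 8 6

Answer: 2 5 3
4 0 7
1 8 6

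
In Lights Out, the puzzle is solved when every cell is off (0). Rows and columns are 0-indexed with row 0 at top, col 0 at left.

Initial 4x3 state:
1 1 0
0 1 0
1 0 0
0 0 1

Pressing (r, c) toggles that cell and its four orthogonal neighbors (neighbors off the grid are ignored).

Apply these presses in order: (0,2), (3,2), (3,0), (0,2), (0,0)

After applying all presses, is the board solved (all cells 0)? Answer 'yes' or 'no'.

Answer: no

Derivation:
After press 1 at (0,2):
1 0 1
0 1 1
1 0 0
0 0 1

After press 2 at (3,2):
1 0 1
0 1 1
1 0 1
0 1 0

After press 3 at (3,0):
1 0 1
0 1 1
0 0 1
1 0 0

After press 4 at (0,2):
1 1 0
0 1 0
0 0 1
1 0 0

After press 5 at (0,0):
0 0 0
1 1 0
0 0 1
1 0 0

Lights still on: 4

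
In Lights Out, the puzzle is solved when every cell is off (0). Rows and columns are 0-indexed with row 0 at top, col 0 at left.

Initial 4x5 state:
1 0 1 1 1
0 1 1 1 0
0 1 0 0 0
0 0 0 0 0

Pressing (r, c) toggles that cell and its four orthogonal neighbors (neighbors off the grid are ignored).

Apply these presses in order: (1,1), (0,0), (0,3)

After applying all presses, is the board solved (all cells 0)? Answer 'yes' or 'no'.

After press 1 at (1,1):
1 1 1 1 1
1 0 0 1 0
0 0 0 0 0
0 0 0 0 0

After press 2 at (0,0):
0 0 1 1 1
0 0 0 1 0
0 0 0 0 0
0 0 0 0 0

After press 3 at (0,3):
0 0 0 0 0
0 0 0 0 0
0 0 0 0 0
0 0 0 0 0

Lights still on: 0

Answer: yes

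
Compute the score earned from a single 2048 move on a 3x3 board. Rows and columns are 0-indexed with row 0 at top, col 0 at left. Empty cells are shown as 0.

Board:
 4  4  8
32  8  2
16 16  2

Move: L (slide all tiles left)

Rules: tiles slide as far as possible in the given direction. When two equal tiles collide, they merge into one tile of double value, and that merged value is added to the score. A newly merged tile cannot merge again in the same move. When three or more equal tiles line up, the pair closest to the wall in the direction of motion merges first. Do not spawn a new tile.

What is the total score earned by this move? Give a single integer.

Slide left:
row 0: [4, 4, 8] -> [8, 8, 0]  score +8 (running 8)
row 1: [32, 8, 2] -> [32, 8, 2]  score +0 (running 8)
row 2: [16, 16, 2] -> [32, 2, 0]  score +32 (running 40)
Board after move:
 8  8  0
32  8  2
32  2  0

Answer: 40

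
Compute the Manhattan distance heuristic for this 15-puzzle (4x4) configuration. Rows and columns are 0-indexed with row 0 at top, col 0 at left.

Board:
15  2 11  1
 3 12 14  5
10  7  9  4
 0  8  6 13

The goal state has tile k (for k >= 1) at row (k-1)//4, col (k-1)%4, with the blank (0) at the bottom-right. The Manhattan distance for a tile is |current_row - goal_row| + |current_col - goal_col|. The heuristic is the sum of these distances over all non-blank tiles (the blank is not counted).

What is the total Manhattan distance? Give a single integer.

Answer: 39

Derivation:
Tile 15: at (0,0), goal (3,2), distance |0-3|+|0-2| = 5
Tile 2: at (0,1), goal (0,1), distance |0-0|+|1-1| = 0
Tile 11: at (0,2), goal (2,2), distance |0-2|+|2-2| = 2
Tile 1: at (0,3), goal (0,0), distance |0-0|+|3-0| = 3
Tile 3: at (1,0), goal (0,2), distance |1-0|+|0-2| = 3
Tile 12: at (1,1), goal (2,3), distance |1-2|+|1-3| = 3
Tile 14: at (1,2), goal (3,1), distance |1-3|+|2-1| = 3
Tile 5: at (1,3), goal (1,0), distance |1-1|+|3-0| = 3
Tile 10: at (2,0), goal (2,1), distance |2-2|+|0-1| = 1
Tile 7: at (2,1), goal (1,2), distance |2-1|+|1-2| = 2
Tile 9: at (2,2), goal (2,0), distance |2-2|+|2-0| = 2
Tile 4: at (2,3), goal (0,3), distance |2-0|+|3-3| = 2
Tile 8: at (3,1), goal (1,3), distance |3-1|+|1-3| = 4
Tile 6: at (3,2), goal (1,1), distance |3-1|+|2-1| = 3
Tile 13: at (3,3), goal (3,0), distance |3-3|+|3-0| = 3
Sum: 5 + 0 + 2 + 3 + 3 + 3 + 3 + 3 + 1 + 2 + 2 + 2 + 4 + 3 + 3 = 39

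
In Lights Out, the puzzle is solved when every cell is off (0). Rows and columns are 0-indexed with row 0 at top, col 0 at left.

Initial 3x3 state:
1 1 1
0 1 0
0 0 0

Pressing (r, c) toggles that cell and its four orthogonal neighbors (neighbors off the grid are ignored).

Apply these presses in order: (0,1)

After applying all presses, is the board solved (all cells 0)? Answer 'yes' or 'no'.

Answer: yes

Derivation:
After press 1 at (0,1):
0 0 0
0 0 0
0 0 0

Lights still on: 0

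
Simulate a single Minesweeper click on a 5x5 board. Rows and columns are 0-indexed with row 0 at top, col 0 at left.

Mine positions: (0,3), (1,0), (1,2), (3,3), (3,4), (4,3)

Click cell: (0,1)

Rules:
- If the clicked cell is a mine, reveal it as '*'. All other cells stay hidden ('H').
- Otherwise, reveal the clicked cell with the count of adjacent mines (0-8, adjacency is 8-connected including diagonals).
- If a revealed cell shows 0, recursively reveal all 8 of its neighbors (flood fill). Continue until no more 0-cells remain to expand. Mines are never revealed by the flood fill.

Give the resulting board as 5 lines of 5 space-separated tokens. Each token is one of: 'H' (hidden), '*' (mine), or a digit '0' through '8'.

H 2 H H H
H H H H H
H H H H H
H H H H H
H H H H H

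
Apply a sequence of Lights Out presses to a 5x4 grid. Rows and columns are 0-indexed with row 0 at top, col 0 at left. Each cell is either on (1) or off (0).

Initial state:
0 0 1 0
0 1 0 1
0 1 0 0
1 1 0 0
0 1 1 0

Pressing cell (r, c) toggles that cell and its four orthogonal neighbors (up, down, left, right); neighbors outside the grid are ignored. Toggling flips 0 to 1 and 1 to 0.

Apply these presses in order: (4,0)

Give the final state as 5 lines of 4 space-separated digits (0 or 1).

After press 1 at (4,0):
0 0 1 0
0 1 0 1
0 1 0 0
0 1 0 0
1 0 1 0

Answer: 0 0 1 0
0 1 0 1
0 1 0 0
0 1 0 0
1 0 1 0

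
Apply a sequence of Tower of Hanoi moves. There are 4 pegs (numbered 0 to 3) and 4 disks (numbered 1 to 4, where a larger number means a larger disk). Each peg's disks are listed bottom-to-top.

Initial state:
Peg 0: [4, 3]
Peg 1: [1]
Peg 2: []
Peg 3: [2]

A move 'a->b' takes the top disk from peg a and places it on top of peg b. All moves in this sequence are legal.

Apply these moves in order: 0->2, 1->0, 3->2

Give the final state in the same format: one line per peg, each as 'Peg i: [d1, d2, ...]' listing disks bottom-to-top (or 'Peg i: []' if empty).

Answer: Peg 0: [4, 1]
Peg 1: []
Peg 2: [3, 2]
Peg 3: []

Derivation:
After move 1 (0->2):
Peg 0: [4]
Peg 1: [1]
Peg 2: [3]
Peg 3: [2]

After move 2 (1->0):
Peg 0: [4, 1]
Peg 1: []
Peg 2: [3]
Peg 3: [2]

After move 3 (3->2):
Peg 0: [4, 1]
Peg 1: []
Peg 2: [3, 2]
Peg 3: []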